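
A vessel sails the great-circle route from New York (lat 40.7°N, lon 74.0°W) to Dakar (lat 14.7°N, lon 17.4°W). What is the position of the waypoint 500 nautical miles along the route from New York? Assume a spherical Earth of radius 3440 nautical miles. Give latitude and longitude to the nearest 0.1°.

≈ lat 38.6°N, lon 63.5°W

Convert each endpoint to a unit vector on the sphere (x = cos φ cos λ, y = cos φ sin λ, z = sin φ).
The central angle between the endpoints is δ = arccos(p₁·p₂) ≈ 0.965 rad (55.3°). The total great-circle distance is δ·R ≈ 0.965 × 3440 ≈ 3321 nmi, so the target fraction is f = 500/3321 ≈ 0.151.
Interpolate at f ≈ 0.151 with slerp weights a = sin((1−f)δ)/sin δ ≈ 0.889, b = sin(fδ)/sin δ ≈ 0.176.
p = a·p₁ + b·p₂ ≈ (0.348, -0.699, 0.625); φ = arcsin(p_z) ≈ 38.65°, λ = atan2(p_y, p_x) ≈ -63.51°.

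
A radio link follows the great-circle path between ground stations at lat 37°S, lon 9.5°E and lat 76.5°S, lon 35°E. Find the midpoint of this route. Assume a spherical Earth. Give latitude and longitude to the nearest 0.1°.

≈ lat 57.2°S, lon 15.2°E

The haversine formula gives a central angle δ ≈ 0.717 rad (41.1°) between the endpoints.
Interpolate at f = 1/2 with slerp weights a = sin((1−f)δ)/sin δ ≈ 0.534, b = sin(fδ)/sin δ ≈ 0.534.
p = a·p₁ + b·p₂ ≈ (0.523, 0.142, -0.841); φ = arcsin(p_z) ≈ -57.20°, λ = atan2(p_y, p_x) ≈ 15.19°.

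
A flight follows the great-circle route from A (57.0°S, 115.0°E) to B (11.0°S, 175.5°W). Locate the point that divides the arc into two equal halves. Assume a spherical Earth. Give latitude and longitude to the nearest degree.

From cos δ = sin φ₁ sin φ₂ + cos φ₁ cos φ₂ cos Δλ, the central angle is δ ≈ 1.216 rad (69.7°).
Interpolate at f = 1/2 with slerp weights a = sin((1−f)δ)/sin δ ≈ 0.609, b = sin(fδ)/sin δ ≈ 0.609.
p = a·p₁ + b·p₂ ≈ (-0.736, 0.254, -0.627); φ = arcsin(p_z) ≈ -38.84°, λ = atan2(p_y, p_x) ≈ 160.98°.

≈ (39°S, 161°E)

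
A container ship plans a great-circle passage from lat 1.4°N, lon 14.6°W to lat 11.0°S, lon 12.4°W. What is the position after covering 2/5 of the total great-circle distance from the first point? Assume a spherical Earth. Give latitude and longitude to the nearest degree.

≈ lat 4°S, lon 14°W

Convert each endpoint to a unit vector on the sphere (x = cos φ cos λ, y = cos φ sin λ, z = sin φ).
The central angle between the endpoints is δ = arccos(p₁·p₂) ≈ 0.220 rad (12.6°).
Interpolate at f = 2/5 with slerp weights a = sin((1−f)δ)/sin δ ≈ 0.603, b = sin(fδ)/sin δ ≈ 0.403.
p = a·p₁ + b·p₂ ≈ (0.970, -0.237, -0.062); φ = arcsin(p_z) ≈ -3.56°, λ = atan2(p_y, p_x) ≈ -13.73°.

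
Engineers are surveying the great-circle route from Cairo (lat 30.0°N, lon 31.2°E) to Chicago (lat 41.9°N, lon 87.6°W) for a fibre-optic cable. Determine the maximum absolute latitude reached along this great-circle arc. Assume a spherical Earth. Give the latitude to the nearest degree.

The great circle lies in the plane with unit normal n̂ = (p₁ × p₂)/|p₁ × p₂|.
Here n̂_z ≈ -0.565; the vertex latitude is φ_max = arccos|n̂_z| ≈ 55.6°.
Check via Clairaut: cos φ_max = |cos φ₁| · sin C = cos(30.0°)·sin(40.7°) ≈ 0.565, again giving ≈ 55.6°.

≈ 56°N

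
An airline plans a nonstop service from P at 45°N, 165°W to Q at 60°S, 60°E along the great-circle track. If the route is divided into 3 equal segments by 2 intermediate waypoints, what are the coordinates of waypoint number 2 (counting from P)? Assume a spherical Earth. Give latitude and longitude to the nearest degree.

≈ 38°S, 134°E

Write both endpoints as unit vectors p₁, p₂ with components (cos φ cos λ, cos φ sin λ, sin φ).
The central angle between the endpoints is δ = arccos(p₁·p₂) ≈ 2.611 rad (149.6°).
Interpolate at f = 2/3 with slerp weights a = sin((1−f)δ)/sin δ ≈ 1.510, b = sin(fδ)/sin δ ≈ 1.947.
p = a·p₁ + b·p₂ ≈ (-0.545, 0.567, -0.618); φ = arcsin(p_z) ≈ -38.19°, λ = atan2(p_y, p_x) ≈ 133.87°.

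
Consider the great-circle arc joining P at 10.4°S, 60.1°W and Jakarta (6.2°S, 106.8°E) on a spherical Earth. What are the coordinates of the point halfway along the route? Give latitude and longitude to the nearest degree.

The haversine formula gives a central angle δ ≈ 2.773 rad (158.9°) between the endpoints.
Interpolate at f = 1/2 with slerp weights a = sin((1−f)δ)/sin δ ≈ 2.729, b = sin(fδ)/sin δ ≈ 2.729.
p = a·p₁ + b·p₂ ≈ (0.554, 0.270, -0.787); φ = arcsin(p_z) ≈ -51.95°, λ = atan2(p_y, p_x) ≈ 26.02°.

≈ 52°S, 26°E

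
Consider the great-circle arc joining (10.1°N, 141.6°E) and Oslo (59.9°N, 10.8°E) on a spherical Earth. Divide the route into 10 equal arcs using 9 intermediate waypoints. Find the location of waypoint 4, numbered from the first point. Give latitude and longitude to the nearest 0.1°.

≈ (45.9°N, 120.8°E)

Convert each endpoint to a unit vector on the sphere (x = cos φ cos λ, y = cos φ sin λ, z = sin φ).
The central angle between the endpoints is δ = arccos(p₁·p₂) ≈ 1.743 rad (99.8°).
Interpolate at f = 4/10 with slerp weights a = sin((1−f)δ)/sin δ ≈ 0.878, b = sin(fδ)/sin δ ≈ 0.652.
p = a·p₁ + b·p₂ ≈ (-0.357, 0.598, 0.718); φ = arcsin(p_z) ≈ 45.86°, λ = atan2(p_y, p_x) ≈ 120.80°.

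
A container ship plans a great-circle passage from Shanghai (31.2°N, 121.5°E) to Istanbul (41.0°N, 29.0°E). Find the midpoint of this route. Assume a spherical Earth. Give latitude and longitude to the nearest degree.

≈ 46°N, 79°E

The haversine formula gives a central angle δ ≈ 1.254 rad (71.8°) between the endpoints.
Interpolate at f = 1/2 with slerp weights a = sin((1−f)δ)/sin δ ≈ 0.617, b = sin(fδ)/sin δ ≈ 0.617.
p = a·p₁ + b·p₂ ≈ (0.132, 0.676, 0.725); φ = arcsin(p_z) ≈ 46.46°, λ = atan2(p_y, p_x) ≈ 78.99°.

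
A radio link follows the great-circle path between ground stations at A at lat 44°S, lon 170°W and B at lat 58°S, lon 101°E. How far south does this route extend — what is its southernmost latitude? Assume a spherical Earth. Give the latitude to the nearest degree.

≈ 62°S

The great circle lies in the plane with unit normal n̂ = (p₁ × p₂)/|p₁ × p₂|.
Here n̂_z ≈ -0.475; the vertex latitude is φ_max = arccos|n̂_z| ≈ 61.7°.
Check via Clairaut: cos φ_max = |cos φ₁| · sin C = cos(44.0°)·sin(138.7°) ≈ 0.475, again giving ≈ 61.7°.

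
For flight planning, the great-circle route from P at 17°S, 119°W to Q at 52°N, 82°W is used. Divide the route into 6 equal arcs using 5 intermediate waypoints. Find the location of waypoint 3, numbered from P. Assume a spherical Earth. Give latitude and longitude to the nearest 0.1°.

The haversine formula gives a central angle δ ≈ 1.329 rad (76.1°) between the endpoints.
Interpolate at f = 3/6 with slerp weights a = sin((1−f)δ)/sin δ ≈ 0.635, b = sin(fδ)/sin δ ≈ 0.635.
p = a·p₁ + b·p₂ ≈ (-0.240, -0.918, 0.315); φ = arcsin(p_z) ≈ 18.35°, λ = atan2(p_y, p_x) ≈ -104.65°.

≈ 18.3°N, 104.6°W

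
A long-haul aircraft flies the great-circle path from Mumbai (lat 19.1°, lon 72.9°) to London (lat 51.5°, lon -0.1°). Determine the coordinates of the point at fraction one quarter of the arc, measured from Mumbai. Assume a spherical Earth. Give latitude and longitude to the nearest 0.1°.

≈ lat 30.8°, lon 60.6°

The haversine formula gives a central angle δ ≈ 1.128 rad (64.7°) between the endpoints.
Interpolate at f = 1/4 with slerp weights a = sin((1−f)δ)/sin δ ≈ 0.829, b = sin(fδ)/sin δ ≈ 0.308.
p = a·p₁ + b·p₂ ≈ (0.422, 0.748, 0.512); φ = arcsin(p_z) ≈ 30.81°, λ = atan2(p_y, p_x) ≈ 60.57°.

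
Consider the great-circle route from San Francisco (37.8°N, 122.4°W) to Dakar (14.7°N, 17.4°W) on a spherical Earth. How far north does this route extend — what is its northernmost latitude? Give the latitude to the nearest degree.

The great circle lies in the plane with unit normal n̂ = (p₁ × p₂)/|p₁ × p₂|.
Here n̂_z ≈ +0.739; the vertex latitude is φ_max = arccos|n̂_z| ≈ 42.4°.
Check via Clairaut: cos φ_max = |cos φ₁| · sin C = cos(37.8°)·sin(69.3°) ≈ 0.739, again giving ≈ 42.4°.

≈ 42°N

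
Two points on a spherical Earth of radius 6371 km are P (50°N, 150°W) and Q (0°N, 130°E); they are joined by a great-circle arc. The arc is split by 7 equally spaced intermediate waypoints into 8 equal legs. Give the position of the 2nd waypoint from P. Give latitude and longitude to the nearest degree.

≈ (43°N, 179°W)

Convert each endpoint to a unit vector on the sphere (x = cos φ cos λ, y = cos φ sin λ, z = sin φ).
The central angle between the endpoints is δ = arccos(p₁·p₂) ≈ 1.459 rad (83.6°).
Interpolate at f = 2/8 with slerp weights a = sin((1−f)δ)/sin δ ≈ 0.894, b = sin(fδ)/sin δ ≈ 0.359.
p = a·p₁ + b·p₂ ≈ (-0.728, -0.012, 0.685); φ = arcsin(p_z) ≈ 43.23°, λ = atan2(p_y, p_x) ≈ -179.02°.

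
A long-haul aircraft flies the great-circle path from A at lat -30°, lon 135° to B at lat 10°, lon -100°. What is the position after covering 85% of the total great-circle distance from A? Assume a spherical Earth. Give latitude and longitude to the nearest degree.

From cos δ = sin φ₁ sin φ₂ + cos φ₁ cos φ₂ cos Δλ, the central angle is δ ≈ 2.185 rad (125.2°).
Interpolate at f = 0.85 with slerp weights a = sin((1−f)δ)/sin δ ≈ 0.394, b = sin(fδ)/sin δ ≈ 1.174.
p = a·p₁ + b·p₂ ≈ (-0.442, -0.897, 0.007); φ = arcsin(p_z) ≈ 0.40°, λ = atan2(p_y, p_x) ≈ -116.22°.

≈ lat 0°, lon -116°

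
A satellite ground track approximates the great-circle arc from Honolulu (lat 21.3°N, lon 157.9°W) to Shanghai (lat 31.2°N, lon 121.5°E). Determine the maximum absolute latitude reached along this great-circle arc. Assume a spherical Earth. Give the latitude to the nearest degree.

The great circle lies in the plane with unit normal n̂ = (p₁ × p₂)/|p₁ × p₂|.
Here n̂_z ≈ -0.829; the vertex latitude is φ_max = arccos|n̂_z| ≈ 34.0°.

≈ 34°N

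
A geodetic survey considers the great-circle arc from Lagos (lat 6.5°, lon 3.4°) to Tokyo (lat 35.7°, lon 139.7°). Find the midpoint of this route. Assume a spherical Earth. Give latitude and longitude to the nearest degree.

Convert each endpoint to a unit vector on the sphere (x = cos φ cos λ, y = cos φ sin λ, z = sin φ).
The central angle between the endpoints is δ = arccos(p₁·p₂) ≈ 2.114 rad (121.1°).
Interpolate at f = 1/2 with slerp weights a = sin((1−f)δ)/sin δ ≈ 1.018, b = sin(fδ)/sin δ ≈ 1.018.
p = a·p₁ + b·p₂ ≈ (0.379, 0.595, 0.709); φ = arcsin(p_z) ≈ 45.16°, λ = atan2(p_y, p_x) ≈ 57.48°.

≈ lat 45°, lon 57°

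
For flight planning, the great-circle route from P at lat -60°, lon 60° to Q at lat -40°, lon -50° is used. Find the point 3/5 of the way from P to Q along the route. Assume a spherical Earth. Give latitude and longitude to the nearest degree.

≈ lat -60°, lon -23°

Convert each endpoint to a unit vector on the sphere (x = cos φ cos λ, y = cos φ sin λ, z = sin φ).
The central angle between the endpoints is δ = arccos(p₁·p₂) ≈ 1.131 rad (64.8°).
Interpolate at f = 3/5 with slerp weights a = sin((1−f)δ)/sin δ ≈ 0.483, b = sin(fδ)/sin δ ≈ 0.694.
p = a·p₁ + b·p₂ ≈ (0.462, -0.198, -0.864); φ = arcsin(p_z) ≈ -59.80°, λ = atan2(p_y, p_x) ≈ -23.17°.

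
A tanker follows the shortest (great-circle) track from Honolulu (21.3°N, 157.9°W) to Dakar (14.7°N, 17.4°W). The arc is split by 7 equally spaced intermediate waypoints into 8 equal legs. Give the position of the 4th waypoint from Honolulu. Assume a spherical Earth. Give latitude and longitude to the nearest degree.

Write both endpoints as unit vectors p₁, p₂ with components (cos φ cos λ, cos φ sin λ, sin φ).
The central angle between the endpoints is δ = arccos(p₁·p₂) ≈ 2.218 rad (127.1°).
Interpolate at f = 4/8 with slerp weights a = sin((1−f)δ)/sin δ ≈ 1.123, b = sin(fδ)/sin δ ≈ 1.123.
p = a·p₁ + b·p₂ ≈ (0.067, -0.718, 0.693); φ = arcsin(p_z) ≈ 43.84°, λ = atan2(p_y, p_x) ≈ -84.66°.

≈ 44°N, 85°W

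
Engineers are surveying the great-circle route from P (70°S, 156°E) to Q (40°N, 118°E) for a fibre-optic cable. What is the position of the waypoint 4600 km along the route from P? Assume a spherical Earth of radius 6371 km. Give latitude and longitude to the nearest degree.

≈ (31°S, 133°E)

The haversine formula gives a central angle δ ≈ 1.980 rad (113.4°) between the endpoints. The total great-circle distance is δ·R ≈ 1.980 × 6371 ≈ 12612 km, so the target fraction is f = 4600/12612 ≈ 0.365.
Interpolate at f ≈ 0.365 with slerp weights a = sin((1−f)δ)/sin δ ≈ 1.037, b = sin(fδ)/sin δ ≈ 0.720.
p = a·p₁ + b·p₂ ≈ (-0.583, 0.631, -0.511); φ = arcsin(p_z) ≈ -30.75°, λ = atan2(p_y, p_x) ≈ 132.72°.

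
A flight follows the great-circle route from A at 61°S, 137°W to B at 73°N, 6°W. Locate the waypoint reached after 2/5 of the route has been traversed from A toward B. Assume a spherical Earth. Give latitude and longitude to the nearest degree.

≈ 3°S, 105°W

From cos δ = sin φ₁ sin φ₂ + cos φ₁ cos φ₂ cos Δλ, the central angle is δ ≈ 2.764 rad (158.3°).
Interpolate at f = 2/5 with slerp weights a = sin((1−f)δ)/sin δ ≈ 2.699, b = sin(fδ)/sin δ ≈ 2.421.
p = a·p₁ + b·p₂ ≈ (-0.253, -0.966, -0.045); φ = arcsin(p_z) ≈ -2.59°, λ = atan2(p_y, p_x) ≈ -104.67°.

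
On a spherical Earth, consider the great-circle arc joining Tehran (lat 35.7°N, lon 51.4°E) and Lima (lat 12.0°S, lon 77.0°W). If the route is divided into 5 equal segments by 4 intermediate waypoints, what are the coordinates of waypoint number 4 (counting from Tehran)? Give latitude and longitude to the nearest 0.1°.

Convert each endpoint to a unit vector on the sphere (x = cos φ cos λ, y = cos φ sin λ, z = sin φ).
The central angle between the endpoints is δ = arccos(p₁·p₂) ≈ 2.233 rad (127.9°).
Interpolate at f = 4/5 with slerp weights a = sin((1−f)δ)/sin δ ≈ 0.548, b = sin(fδ)/sin δ ≈ 1.239.
p = a·p₁ + b·p₂ ≈ (0.550, -0.833, 0.062); φ = arcsin(p_z) ≈ 3.56°, λ = atan2(p_y, p_x) ≈ -56.57°.

≈ lat 3.6°N, lon 56.6°W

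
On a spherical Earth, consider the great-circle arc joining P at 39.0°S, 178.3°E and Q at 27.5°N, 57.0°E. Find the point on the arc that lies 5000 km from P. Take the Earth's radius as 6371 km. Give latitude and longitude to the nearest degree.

≈ 23°S, 128°E

From cos δ = sin φ₁ sin φ₂ + cos φ₁ cos φ₂ cos Δλ, the central angle is δ ≈ 2.277 rad (130.4°). The total great-circle distance is δ·R ≈ 2.277 × 6371 ≈ 14505 km, so the target fraction is f = 5000/14505 ≈ 0.345.
Interpolate at f ≈ 0.345 with slerp weights a = sin((1−f)δ)/sin δ ≈ 1.310, b = sin(fδ)/sin δ ≈ 0.929.
p = a·p₁ + b·p₂ ≈ (-0.569, 0.721, -0.396); φ = arcsin(p_z) ≈ -23.30°, λ = atan2(p_y, p_x) ≈ 128.28°.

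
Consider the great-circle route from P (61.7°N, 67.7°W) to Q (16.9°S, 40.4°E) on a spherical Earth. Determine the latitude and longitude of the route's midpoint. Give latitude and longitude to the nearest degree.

≈ (32°N, 11°E)

Convert each endpoint to a unit vector on the sphere (x = cos φ cos λ, y = cos φ sin λ, z = sin φ).
The central angle between the endpoints is δ = arccos(p₁·p₂) ≈ 1.979 rad (113.4°).
Interpolate at f = 1/2 with slerp weights a = sin((1−f)δ)/sin δ ≈ 0.911, b = sin(fδ)/sin δ ≈ 0.911.
p = a·p₁ + b·p₂ ≈ (0.827, 0.165, 0.537); φ = arcsin(p_z) ≈ 32.48°, λ = atan2(p_y, p_x) ≈ 11.30°.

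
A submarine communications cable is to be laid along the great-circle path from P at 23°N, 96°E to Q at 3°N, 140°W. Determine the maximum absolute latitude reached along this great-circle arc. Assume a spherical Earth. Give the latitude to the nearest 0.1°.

The great circle lies in the plane with unit normal n̂ = (p₁ × p₂)/|p₁ × p₂|.
Here n̂_z ≈ +0.876; the vertex latitude is φ_max = arccos|n̂_z| ≈ 28.8°.

≈ 28.8°N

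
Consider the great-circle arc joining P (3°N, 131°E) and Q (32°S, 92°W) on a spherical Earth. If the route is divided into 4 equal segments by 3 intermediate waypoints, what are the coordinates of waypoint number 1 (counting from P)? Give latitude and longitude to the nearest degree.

≈ (18°S, 156°E)

Convert each endpoint to a unit vector on the sphere (x = cos φ cos λ, y = cos φ sin λ, z = sin φ).
The central angle between the endpoints is δ = arccos(p₁·p₂) ≈ 2.275 rad (130.3°).
Interpolate at f = 1/4 with slerp weights a = sin((1−f)δ)/sin δ ≈ 1.300, b = sin(fδ)/sin δ ≈ 0.706.
p = a·p₁ + b·p₂ ≈ (-0.872, 0.381, -0.306); φ = arcsin(p_z) ≈ -17.83°, λ = atan2(p_y, p_x) ≈ 156.41°.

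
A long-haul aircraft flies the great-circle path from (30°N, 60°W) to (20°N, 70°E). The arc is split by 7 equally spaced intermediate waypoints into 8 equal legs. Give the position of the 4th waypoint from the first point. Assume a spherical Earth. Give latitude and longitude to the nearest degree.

From cos δ = sin φ₁ sin φ₂ + cos φ₁ cos φ₂ cos Δλ, the central angle is δ ≈ 1.931 rad (110.6°).
Interpolate at f = 4/8 with slerp weights a = sin((1−f)δ)/sin δ ≈ 0.878, b = sin(fδ)/sin δ ≈ 0.878.
p = a·p₁ + b·p₂ ≈ (0.663, 0.117, 0.740); φ = arcsin(p_z) ≈ 47.71°, λ = atan2(p_y, p_x) ≈ 10.00°.

≈ (48°N, 10°E)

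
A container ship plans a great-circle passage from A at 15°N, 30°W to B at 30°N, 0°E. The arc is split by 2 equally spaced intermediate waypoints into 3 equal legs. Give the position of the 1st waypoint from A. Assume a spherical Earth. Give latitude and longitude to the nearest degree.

≈ 21°N, 21°W

The haversine formula gives a central angle δ ≈ 0.547 rad (31.4°) between the endpoints.
Interpolate at f = 1/3 with slerp weights a = sin((1−f)δ)/sin δ ≈ 0.686, b = sin(fδ)/sin δ ≈ 0.349.
p = a·p₁ + b·p₂ ≈ (0.876, -0.331, 0.352); φ = arcsin(p_z) ≈ 20.60°, λ = atan2(p_y, p_x) ≈ -20.72°.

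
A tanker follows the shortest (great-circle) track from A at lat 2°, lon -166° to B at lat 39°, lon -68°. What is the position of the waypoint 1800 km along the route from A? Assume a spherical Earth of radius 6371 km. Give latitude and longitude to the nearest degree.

≈ lat 12°, lon -153°

Convert each endpoint to a unit vector on the sphere (x = cos φ cos λ, y = cos φ sin λ, z = sin φ).
The central angle between the endpoints is δ = arccos(p₁·p₂) ≈ 1.657 rad (94.9°). The total great-circle distance is δ·R ≈ 1.657 × 6371 ≈ 10557 km, so the target fraction is f = 1800/10557 ≈ 0.171.
Interpolate at f ≈ 0.171 with slerp weights a = sin((1−f)δ)/sin δ ≈ 0.984, b = sin(fδ)/sin δ ≈ 0.280.
p = a·p₁ + b·p₂ ≈ (-0.873, -0.440, 0.210); φ = arcsin(p_z) ≈ 12.15°, λ = atan2(p_y, p_x) ≈ -153.27°.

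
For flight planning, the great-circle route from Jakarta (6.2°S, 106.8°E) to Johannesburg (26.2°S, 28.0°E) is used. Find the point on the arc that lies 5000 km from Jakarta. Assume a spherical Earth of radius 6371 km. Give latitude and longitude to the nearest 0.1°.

Convert each endpoint to a unit vector on the sphere (x = cos φ cos λ, y = cos φ sin λ, z = sin φ).
The central angle between the endpoints is δ = arccos(p₁·p₂) ≈ 1.348 rad (77.2°). The total great-circle distance is δ·R ≈ 1.348 × 6371 ≈ 8588 km, so the target fraction is f = 5000/8588 ≈ 0.582.
Interpolate at f ≈ 0.582 with slerp weights a = sin((1−f)δ)/sin δ ≈ 0.547, b = sin(fδ)/sin δ ≈ 0.725.
p = a·p₁ + b·p₂ ≈ (0.417, 0.826, -0.379); φ = arcsin(p_z) ≈ -22.27°, λ = atan2(p_y, p_x) ≈ 63.23°.

≈ (22.3°S, 63.2°E)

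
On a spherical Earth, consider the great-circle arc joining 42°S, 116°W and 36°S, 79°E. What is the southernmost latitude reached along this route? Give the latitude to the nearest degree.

≈ 81°S

The great circle lies in the plane with unit normal n̂ = (p₁ × p₂)/|p₁ × p₂|.
Here n̂_z ≈ -0.158; the vertex latitude is φ_max = arccos|n̂_z| ≈ 80.9°.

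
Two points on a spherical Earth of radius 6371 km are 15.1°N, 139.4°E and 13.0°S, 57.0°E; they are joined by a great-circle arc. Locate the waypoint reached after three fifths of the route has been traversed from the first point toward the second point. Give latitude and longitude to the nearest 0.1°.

Convert each endpoint to a unit vector on the sphere (x = cos φ cos λ, y = cos φ sin λ, z = sin φ).
The central angle between the endpoints is δ = arccos(p₁·p₂) ≈ 1.505 rad (86.2°).
Interpolate at f = 3/5 with slerp weights a = sin((1−f)δ)/sin δ ≈ 0.568, b = sin(fδ)/sin δ ≈ 0.787.
p = a·p₁ + b·p₂ ≈ (0.002, 1.000, -0.029); φ = arcsin(p_z) ≈ -1.67°, λ = atan2(p_y, p_x) ≈ 89.91°.

≈ 1.7°S, 89.9°E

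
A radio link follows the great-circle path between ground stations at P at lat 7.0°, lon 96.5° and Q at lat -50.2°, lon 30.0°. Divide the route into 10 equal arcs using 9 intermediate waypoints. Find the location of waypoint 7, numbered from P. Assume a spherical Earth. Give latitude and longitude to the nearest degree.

Write both endpoints as unit vectors p₁, p₂ with components (cos φ cos λ, cos φ sin λ, sin φ).
The central angle between the endpoints is δ = arccos(p₁·p₂) ≈ 1.410 rad (80.8°).
Interpolate at f = 7/10 with slerp weights a = sin((1−f)δ)/sin δ ≈ 0.416, b = sin(fδ)/sin δ ≈ 0.845.
p = a·p₁ + b·p₂ ≈ (0.422, 0.681, -0.599); φ = arcsin(p_z) ≈ -36.78°, λ = atan2(p_y, p_x) ≈ 58.21°.

≈ lat -37°, lon 58°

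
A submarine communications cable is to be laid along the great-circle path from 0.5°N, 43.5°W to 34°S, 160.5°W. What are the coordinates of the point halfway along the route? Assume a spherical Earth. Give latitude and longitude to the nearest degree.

≈ 30°S, 93°W

Convert each endpoint to a unit vector on the sphere (x = cos φ cos λ, y = cos φ sin λ, z = sin φ).
The central angle between the endpoints is δ = arccos(p₁·p₂) ≈ 1.962 rad (112.4°).
Interpolate at f = 1/2 with slerp weights a = sin((1−f)δ)/sin δ ≈ 0.899, b = sin(fδ)/sin δ ≈ 0.899.
p = a·p₁ + b·p₂ ≈ (-0.050, -0.868, -0.495); φ = arcsin(p_z) ≈ -29.66°, λ = atan2(p_y, p_x) ≈ -93.33°.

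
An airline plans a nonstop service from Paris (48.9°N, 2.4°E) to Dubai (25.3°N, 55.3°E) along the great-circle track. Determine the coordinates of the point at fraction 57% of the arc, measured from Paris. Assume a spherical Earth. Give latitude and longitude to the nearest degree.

Write both endpoints as unit vectors p₁, p₂ with components (cos φ cos λ, cos φ sin λ, sin φ).
The central angle between the endpoints is δ = arccos(p₁·p₂) ≈ 0.822 rad (47.1°).
Interpolate at f = 0.57 with slerp weights a = sin((1−f)δ)/sin δ ≈ 0.473, b = sin(fδ)/sin δ ≈ 0.617.
p = a·p₁ + b·p₂ ≈ (0.628, 0.471, 0.620); φ = arcsin(p_z) ≈ 38.29°, λ = atan2(p_y, p_x) ≈ 36.90°.

≈ 38°N, 37°E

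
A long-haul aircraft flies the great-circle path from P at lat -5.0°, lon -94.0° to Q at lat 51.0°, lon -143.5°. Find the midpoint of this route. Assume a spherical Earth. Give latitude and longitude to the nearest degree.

≈ lat 25°, lon -113°

Write both endpoints as unit vectors p₁, p₂ with components (cos φ cos λ, cos φ sin λ, sin φ).
The central angle between the endpoints is δ = arccos(p₁·p₂) ≈ 1.224 rad (70.2°).
Interpolate at f = 1/2 with slerp weights a = sin((1−f)δ)/sin δ ≈ 0.611, b = sin(fδ)/sin δ ≈ 0.611.
p = a·p₁ + b·p₂ ≈ (-0.352, -0.836, 0.422); φ = arcsin(p_z) ≈ 24.93°, λ = atan2(p_y, p_x) ≈ -112.81°.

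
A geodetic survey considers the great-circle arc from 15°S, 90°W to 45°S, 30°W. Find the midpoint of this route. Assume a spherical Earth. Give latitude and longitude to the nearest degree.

Write both endpoints as unit vectors p₁, p₂ with components (cos φ cos λ, cos φ sin λ, sin φ).
The central angle between the endpoints is δ = arccos(p₁·p₂) ≈ 1.019 rad (58.4°).
Interpolate at f = 1/2 with slerp weights a = sin((1−f)δ)/sin δ ≈ 0.573, b = sin(fδ)/sin δ ≈ 0.573.
p = a·p₁ + b·p₂ ≈ (0.351, -0.756, -0.553); φ = arcsin(p_z) ≈ -33.59°, λ = atan2(p_y, p_x) ≈ -65.10°.

≈ 34°S, 65°W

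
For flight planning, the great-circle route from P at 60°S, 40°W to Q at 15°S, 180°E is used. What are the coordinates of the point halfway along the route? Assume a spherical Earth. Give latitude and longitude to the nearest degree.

From cos δ = sin φ₁ sin φ₂ + cos φ₁ cos φ₂ cos Δλ, the central angle is δ ≈ 1.717 rad (98.4°).
Interpolate at f = 1/2 with slerp weights a = sin((1−f)δ)/sin δ ≈ 0.765, b = sin(fδ)/sin δ ≈ 0.765.
p = a·p₁ + b·p₂ ≈ (-0.446, -0.246, -0.861); φ = arcsin(p_z) ≈ -59.38°, λ = atan2(p_y, p_x) ≈ -151.13°.

≈ 59°S, 151°W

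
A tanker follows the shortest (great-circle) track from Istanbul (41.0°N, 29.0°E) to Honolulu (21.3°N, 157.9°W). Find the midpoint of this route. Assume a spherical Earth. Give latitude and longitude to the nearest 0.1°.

≈ (78.7°N, 175.7°E)

Write both endpoints as unit vectors p₁, p₂ with components (cos φ cos λ, cos φ sin λ, sin φ).
The central angle between the endpoints is δ = arccos(p₁·p₂) ≈ 2.049 rad (117.4°).
Interpolate at f = 1/2 with slerp weights a = sin((1−f)δ)/sin δ ≈ 0.962, b = sin(fδ)/sin δ ≈ 0.962.
p = a·p₁ + b·p₂ ≈ (-0.195, 0.015, 0.981); φ = arcsin(p_z) ≈ 78.70°, λ = atan2(p_y, p_x) ≈ 175.67°.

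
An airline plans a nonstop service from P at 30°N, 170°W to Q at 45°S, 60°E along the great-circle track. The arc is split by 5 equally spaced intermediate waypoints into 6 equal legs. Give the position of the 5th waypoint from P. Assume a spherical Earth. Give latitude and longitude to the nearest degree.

≈ 42°S, 92°E

From cos δ = sin φ₁ sin φ₂ + cos φ₁ cos φ₂ cos Δλ, the central angle is δ ≈ 2.415 rad (138.3°).
Interpolate at f = 5/6 with slerp weights a = sin((1−f)δ)/sin δ ≈ 0.589, b = sin(fδ)/sin δ ≈ 1.360.
p = a·p₁ + b·p₂ ≈ (-0.022, 0.744, -0.667); φ = arcsin(p_z) ≈ -41.86°, λ = atan2(p_y, p_x) ≈ 91.66°.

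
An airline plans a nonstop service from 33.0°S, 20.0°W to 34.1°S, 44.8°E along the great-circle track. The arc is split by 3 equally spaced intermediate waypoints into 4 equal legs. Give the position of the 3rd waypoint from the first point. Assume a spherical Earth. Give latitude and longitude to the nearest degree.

≈ 37°S, 29°E

Write both endpoints as unit vectors p₁, p₂ with components (cos φ cos λ, cos φ sin λ, sin φ).
The central angle between the endpoints is δ = arccos(p₁·p₂) ≈ 0.926 rad (53.1°).
Interpolate at f = 3/4 with slerp weights a = sin((1−f)δ)/sin δ ≈ 0.287, b = sin(fδ)/sin δ ≈ 0.801.
p = a·p₁ + b·p₂ ≈ (0.697, 0.385, -0.605); φ = arcsin(p_z) ≈ -37.25°, λ = atan2(p_y, p_x) ≈ 28.92°.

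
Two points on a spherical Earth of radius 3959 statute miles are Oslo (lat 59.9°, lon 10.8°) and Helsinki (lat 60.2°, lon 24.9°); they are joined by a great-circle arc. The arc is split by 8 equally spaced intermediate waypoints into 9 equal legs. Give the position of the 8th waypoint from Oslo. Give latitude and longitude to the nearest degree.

The haversine formula gives a central angle δ ≈ 0.123 rad (7.0°) between the endpoints.
Interpolate at f = 8/9 with slerp weights a = sin((1−f)δ)/sin δ ≈ 0.111, b = sin(fδ)/sin δ ≈ 0.889.
p = a·p₁ + b·p₂ ≈ (0.456, 0.197, 0.868); φ = arcsin(p_z) ≈ 60.24°, λ = atan2(p_y, p_x) ≈ 23.33°.

≈ lat 60°, lon 23°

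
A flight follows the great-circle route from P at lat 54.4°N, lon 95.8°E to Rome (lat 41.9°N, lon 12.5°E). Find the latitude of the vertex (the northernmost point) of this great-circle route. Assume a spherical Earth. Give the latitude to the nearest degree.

The great circle lies in the plane with unit normal n̂ = (p₁ × p₂)/|p₁ × p₂|.
Here n̂_z ≈ -0.535; the vertex latitude is φ_max = arccos|n̂_z| ≈ 57.7°.
Check via Clairaut: cos φ_max = |cos φ₁| · sin C = cos(54.4°)·sin(66.7°) ≈ 0.535, again giving ≈ 57.7°.

≈ 58°N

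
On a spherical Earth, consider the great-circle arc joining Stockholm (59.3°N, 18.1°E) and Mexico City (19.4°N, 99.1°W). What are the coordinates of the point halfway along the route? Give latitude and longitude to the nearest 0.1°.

Convert each endpoint to a unit vector on the sphere (x = cos φ cos λ, y = cos φ sin λ, z = sin φ).
The central angle between the endpoints is δ = arccos(p₁·p₂) ≈ 1.505 rad (86.2°).
Interpolate at f = 1/2 with slerp weights a = sin((1−f)δ)/sin δ ≈ 0.685, b = sin(fδ)/sin δ ≈ 0.685.
p = a·p₁ + b·p₂ ≈ (0.230, -0.529, 0.817); φ = arcsin(p_z) ≈ 54.74°, λ = atan2(p_y, p_x) ≈ -66.49°.

≈ (54.7°N, 66.5°W)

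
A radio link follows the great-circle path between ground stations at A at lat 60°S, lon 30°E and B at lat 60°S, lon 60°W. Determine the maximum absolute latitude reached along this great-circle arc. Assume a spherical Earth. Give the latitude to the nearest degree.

The great circle lies in the plane with unit normal n̂ = (p₁ × p₂)/|p₁ × p₂|.
Here n̂_z ≈ -0.378; the vertex latitude is φ_max = arccos|n̂_z| ≈ 67.8°.
Check via Clairaut: cos φ_max = |cos φ₁| · sin C = cos(60.0°)·sin(130.9°) ≈ 0.378, again giving ≈ 67.8°.

≈ 68°S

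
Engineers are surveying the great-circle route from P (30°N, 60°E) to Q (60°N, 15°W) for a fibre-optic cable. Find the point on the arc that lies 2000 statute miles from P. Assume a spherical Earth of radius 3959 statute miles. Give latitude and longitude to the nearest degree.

Convert each endpoint to a unit vector on the sphere (x = cos φ cos λ, y = cos φ sin λ, z = sin φ).
The central angle between the endpoints is δ = arccos(p₁·p₂) ≈ 0.994 rad (57.0°). The total great-circle distance is δ·R ≈ 0.994 × 3959 ≈ 3936 mi, so the target fraction is f = 2000/3936 ≈ 0.508.
Interpolate at f ≈ 0.508 with slerp weights a = sin((1−f)δ)/sin δ ≈ 0.560, b = sin(fδ)/sin δ ≈ 0.577.
p = a·p₁ + b·p₂ ≈ (0.521, 0.346, 0.780); φ = arcsin(p_z) ≈ 51.27°, λ = atan2(p_y, p_x) ≈ 33.54°.

≈ (51°N, 34°E)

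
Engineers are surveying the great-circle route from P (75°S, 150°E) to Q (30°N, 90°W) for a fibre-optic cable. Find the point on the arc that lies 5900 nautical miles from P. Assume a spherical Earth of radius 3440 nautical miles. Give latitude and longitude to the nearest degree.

≈ (3°N, 98°W)

Convert each endpoint to a unit vector on the sphere (x = cos φ cos λ, y = cos φ sin λ, z = sin φ).
The central angle between the endpoints is δ = arccos(p₁·p₂) ≈ 2.208 rad (126.5°). The total great-circle distance is δ·R ≈ 2.208 × 3440 ≈ 7596 nmi, so the target fraction is f = 5900/7596 ≈ 0.777.
Interpolate at f ≈ 0.777 with slerp weights a = sin((1−f)δ)/sin δ ≈ 0.589, b = sin(fδ)/sin δ ≈ 1.231.
p = a·p₁ + b·p₂ ≈ (-0.132, -0.990, 0.047); φ = arcsin(p_z) ≈ 2.69°, λ = atan2(p_y, p_x) ≈ -97.59°.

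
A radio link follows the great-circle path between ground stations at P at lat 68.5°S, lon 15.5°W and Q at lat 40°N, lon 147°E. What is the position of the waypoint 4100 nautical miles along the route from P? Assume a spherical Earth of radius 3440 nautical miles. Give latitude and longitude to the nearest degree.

≈ lat 40°S, lon 130°E

From cos δ = sin φ₁ sin φ₂ + cos φ₁ cos φ₂ cos Δλ, the central angle is δ ≈ 2.618 rad (150.0°). The total great-circle distance is δ·R ≈ 2.618 × 3440 ≈ 9005 nmi, so the target fraction is f = 4100/9005 ≈ 0.455.
Interpolate at f ≈ 0.455 with slerp weights a = sin((1−f)δ)/sin δ ≈ 1.978, b = sin(fδ)/sin δ ≈ 1.857.
p = a·p₁ + b·p₂ ≈ (-0.494, 0.581, -0.646); φ = arcsin(p_z) ≈ -40.28°, λ = atan2(p_y, p_x) ≈ 130.40°.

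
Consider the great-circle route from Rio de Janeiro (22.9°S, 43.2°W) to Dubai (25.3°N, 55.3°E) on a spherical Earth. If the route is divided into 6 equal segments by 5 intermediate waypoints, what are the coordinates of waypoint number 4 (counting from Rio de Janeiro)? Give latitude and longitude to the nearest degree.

From cos δ = sin φ₁ sin φ₂ + cos φ₁ cos φ₂ cos Δλ, the central angle is δ ≈ 1.864 rad (106.8°).
Interpolate at f = 4/6 with slerp weights a = sin((1−f)δ)/sin δ ≈ 0.608, b = sin(fδ)/sin δ ≈ 0.989.
p = a·p₁ + b·p₂ ≈ (0.917, 0.352, 0.186); φ = arcsin(p_z) ≈ 10.72°, λ = atan2(p_y, p_x) ≈ 20.97°.

≈ 11°N, 21°E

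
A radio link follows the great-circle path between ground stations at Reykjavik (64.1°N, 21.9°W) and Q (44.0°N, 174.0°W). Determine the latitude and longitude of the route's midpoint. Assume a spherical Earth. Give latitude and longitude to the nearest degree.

Write both endpoints as unit vectors p₁, p₂ with components (cos φ cos λ, cos φ sin λ, sin φ).
The central angle between the endpoints is δ = arccos(p₁·p₂) ≈ 1.216 rad (69.7°).
Interpolate at f = 1/2 with slerp weights a = sin((1−f)δ)/sin δ ≈ 0.609, b = sin(fδ)/sin δ ≈ 0.609.
p = a·p₁ + b·p₂ ≈ (-0.189, -0.145, 0.971); φ = arcsin(p_z) ≈ 76.22°, λ = atan2(p_y, p_x) ≈ -142.48°.

≈ (76°N, 142°W)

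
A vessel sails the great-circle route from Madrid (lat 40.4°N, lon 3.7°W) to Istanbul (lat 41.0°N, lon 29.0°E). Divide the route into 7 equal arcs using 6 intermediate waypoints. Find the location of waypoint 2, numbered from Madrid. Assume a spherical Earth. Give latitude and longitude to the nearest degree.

≈ lat 42°N, lon 6°E

Write both endpoints as unit vectors p₁, p₂ with components (cos φ cos λ, cos φ sin λ, sin φ).
The central angle between the endpoints is δ = arccos(p₁·p₂) ≈ 0.430 rad (24.7°).
Interpolate at f = 2/7 with slerp weights a = sin((1−f)δ)/sin δ ≈ 0.725, b = sin(fδ)/sin δ ≈ 0.294.
p = a·p₁ + b·p₂ ≈ (0.745, 0.072, 0.663); φ = arcsin(p_z) ≈ 41.52°, λ = atan2(p_y, p_x) ≈ 5.51°.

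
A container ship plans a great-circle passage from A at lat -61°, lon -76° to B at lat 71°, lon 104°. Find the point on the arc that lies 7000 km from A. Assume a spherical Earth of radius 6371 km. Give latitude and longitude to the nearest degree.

From cos δ = sin φ₁ sin φ₂ + cos φ₁ cos φ₂ cos Δλ, the central angle is δ ≈ 2.967 rad (170.0°). The total great-circle distance is δ·R ≈ 2.967 × 6371 ≈ 18903 km, so the target fraction is f = 7000/18903 ≈ 0.370.
Interpolate at f ≈ 0.370 with slerp weights a = sin((1−f)δ)/sin δ ≈ 5.506, b = sin(fδ)/sin δ ≈ 5.129.
p = a·p₁ + b·p₂ ≈ (0.242, -0.970, 0.034); φ = arcsin(p_z) ≈ 1.95°, λ = atan2(p_y, p_x) ≈ -76.00°.

≈ lat 2°, lon -76°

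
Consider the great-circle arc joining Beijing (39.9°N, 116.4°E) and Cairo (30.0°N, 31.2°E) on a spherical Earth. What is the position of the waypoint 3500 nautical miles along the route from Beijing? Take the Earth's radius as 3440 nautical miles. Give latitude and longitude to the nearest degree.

≈ 35°N, 41°E

Write both endpoints as unit vectors p₁, p₂ with components (cos φ cos λ, cos φ sin λ, sin φ).
The central angle between the endpoints is δ = arccos(p₁·p₂) ≈ 1.185 rad (67.9°). The total great-circle distance is δ·R ≈ 1.185 × 3440 ≈ 4076 nmi, so the target fraction is f = 3500/4076 ≈ 0.859.
Interpolate at f ≈ 0.859 with slerp weights a = sin((1−f)δ)/sin δ ≈ 0.180, b = sin(fδ)/sin δ ≈ 0.918.
p = a·p₁ + b·p₂ ≈ (0.619, 0.536, 0.575); φ = arcsin(p_z) ≈ 35.07°, λ = atan2(p_y, p_x) ≈ 40.88°.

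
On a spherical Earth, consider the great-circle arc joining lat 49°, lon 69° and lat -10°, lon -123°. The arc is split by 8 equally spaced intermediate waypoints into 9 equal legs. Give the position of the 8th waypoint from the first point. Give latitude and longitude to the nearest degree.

Convert each endpoint to a unit vector on the sphere (x = cos φ cos λ, y = cos φ sin λ, z = sin φ).
The central angle between the endpoints is δ = arccos(p₁·p₂) ≈ 2.439 rad (139.7°).
Interpolate at f = 8/9 with slerp weights a = sin((1−f)δ)/sin δ ≈ 0.414, b = sin(fδ)/sin δ ≈ 1.279.
p = a·p₁ + b·p₂ ≈ (-0.589, -0.803, 0.090); φ = arcsin(p_z) ≈ 5.18°, λ = atan2(p_y, p_x) ≈ -126.25°.

≈ lat 5°, lon -126°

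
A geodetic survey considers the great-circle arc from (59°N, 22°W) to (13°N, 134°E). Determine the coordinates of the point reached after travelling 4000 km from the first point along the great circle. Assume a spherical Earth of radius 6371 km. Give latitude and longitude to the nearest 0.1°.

≈ (75.8°N, 77.9°E)

Convert each endpoint to a unit vector on the sphere (x = cos φ cos λ, y = cos φ sin λ, z = sin φ).
The central angle between the endpoints is δ = arccos(p₁·p₂) ≈ 1.840 rad (105.4°). The total great-circle distance is δ·R ≈ 1.840 × 6371 ≈ 11720 km, so the target fraction is f = 4000/11720 ≈ 0.341.
Interpolate at f ≈ 0.341 with slerp weights a = sin((1−f)δ)/sin δ ≈ 0.971, b = sin(fδ)/sin δ ≈ 0.609.
p = a·p₁ + b·p₂ ≈ (0.051, 0.240, 0.969); φ = arcsin(p_z) ≈ 75.81°, λ = atan2(p_y, p_x) ≈ 77.91°.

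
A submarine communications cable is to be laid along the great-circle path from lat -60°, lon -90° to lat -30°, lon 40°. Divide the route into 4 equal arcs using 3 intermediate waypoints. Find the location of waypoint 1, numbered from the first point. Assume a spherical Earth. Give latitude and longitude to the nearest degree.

≈ lat -70°, lon -47°

Convert each endpoint to a unit vector on the sphere (x = cos φ cos λ, y = cos φ sin λ, z = sin φ).
The central angle between the endpoints is δ = arccos(p₁·p₂) ≈ 1.415 rad (81.1°).
Interpolate at f = 1/4 with slerp weights a = sin((1−f)δ)/sin δ ≈ 0.884, b = sin(fδ)/sin δ ≈ 0.351.
p = a·p₁ + b·p₂ ≈ (0.233, -0.247, -0.941); φ = arcsin(p_z) ≈ -70.18°, λ = atan2(p_y, p_x) ≈ -46.67°.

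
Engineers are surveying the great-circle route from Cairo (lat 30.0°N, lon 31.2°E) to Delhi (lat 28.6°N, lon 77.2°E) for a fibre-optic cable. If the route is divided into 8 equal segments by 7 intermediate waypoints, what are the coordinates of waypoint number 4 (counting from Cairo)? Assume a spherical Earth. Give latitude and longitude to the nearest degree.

≈ lat 31°N, lon 54°E

Convert each endpoint to a unit vector on the sphere (x = cos φ cos λ, y = cos φ sin λ, z = sin φ).
The central angle between the endpoints is δ = arccos(p₁·p₂) ≈ 0.696 rad (39.9°).
Interpolate at f = 4/8 with slerp weights a = sin((1−f)δ)/sin δ ≈ 0.532, b = sin(fδ)/sin δ ≈ 0.532.
p = a·p₁ + b·p₂ ≈ (0.497, 0.694, 0.521); φ = arcsin(p_z) ≈ 31.37°, λ = atan2(p_y, p_x) ≈ 54.37°.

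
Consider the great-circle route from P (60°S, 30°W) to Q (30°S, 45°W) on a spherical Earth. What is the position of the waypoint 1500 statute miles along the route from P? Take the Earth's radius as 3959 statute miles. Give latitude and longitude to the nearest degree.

≈ (40°S, 42°W)

Write both endpoints as unit vectors p₁, p₂ with components (cos φ cos λ, cos φ sin λ, sin φ).
The central angle between the endpoints is δ = arccos(p₁·p₂) ≈ 0.552 rad (31.6°). The total great-circle distance is δ·R ≈ 0.552 × 3959 ≈ 2187 mi, so the target fraction is f = 1500/2187 ≈ 0.686.
Interpolate at f ≈ 0.686 with slerp weights a = sin((1−f)δ)/sin δ ≈ 0.329, b = sin(fδ)/sin δ ≈ 0.705.
p = a·p₁ + b·p₂ ≈ (0.574, -0.514, -0.637); φ = arcsin(p_z) ≈ -39.60°, λ = atan2(p_y, p_x) ≈ -41.83°.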